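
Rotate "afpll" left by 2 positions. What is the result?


Input: "afpll", rotate left by 2
First 2 characters: "af"
Remaining characters: "pll"
Concatenate remaining + first: "pll" + "af" = "pllaf"

pllaf


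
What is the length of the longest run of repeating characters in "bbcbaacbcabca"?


Input: "bbcbaacbcabca"
Scanning for longest run:
  Position 1 ('b'): continues run of 'b', length=2
  Position 2 ('c'): new char, reset run to 1
  Position 3 ('b'): new char, reset run to 1
  Position 4 ('a'): new char, reset run to 1
  Position 5 ('a'): continues run of 'a', length=2
  Position 6 ('c'): new char, reset run to 1
  Position 7 ('b'): new char, reset run to 1
  Position 8 ('c'): new char, reset run to 1
  Position 9 ('a'): new char, reset run to 1
  Position 10 ('b'): new char, reset run to 1
  Position 11 ('c'): new char, reset run to 1
  Position 12 ('a'): new char, reset run to 1
Longest run: 'b' with length 2

2


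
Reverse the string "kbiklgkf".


Input: kbiklgkf
Reading characters right to left:
  Position 7: 'f'
  Position 6: 'k'
  Position 5: 'g'
  Position 4: 'l'
  Position 3: 'k'
  Position 2: 'i'
  Position 1: 'b'
  Position 0: 'k'
Reversed: fkglkibk

fkglkibk


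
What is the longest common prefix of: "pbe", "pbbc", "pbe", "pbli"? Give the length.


Words: pbe, pbbc, pbe, pbli
  Position 0: all 'p' => match
  Position 1: all 'b' => match
  Position 2: ('e', 'b', 'e', 'l') => mismatch, stop
LCP = "pb" (length 2)

2


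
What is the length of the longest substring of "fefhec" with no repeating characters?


Input: "fefhec"
Sliding window (track last position of each char):
  Position 0 ('f'): window [0,0] length 1 -- new best
  Position 1 ('e'): window [0,1] length 2 -- new best
  Position 2 ('f'): repeat (last at 0), move window start to 1
  Position 2 ('f'): window [1,2] length 2
  Position 3 ('h'): window [1,3] length 3 -- new best
  Position 4 ('e'): repeat (last at 1), move window start to 2
  Position 4 ('e'): window [2,4] length 3
  Position 5 ('c'): window [2,5] length 4 -- new best
Longest substring with no repeats: "fhec" with length 4

4


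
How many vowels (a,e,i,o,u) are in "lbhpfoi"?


Input: lbhpfoi
Checking each character:
  'l' at position 0: consonant
  'b' at position 1: consonant
  'h' at position 2: consonant
  'p' at position 3: consonant
  'f' at position 4: consonant
  'o' at position 5: vowel (running total: 1)
  'i' at position 6: vowel (running total: 2)
Total vowels: 2

2


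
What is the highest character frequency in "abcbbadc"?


Input: abcbbadc
Character counts:
  'a': 2
  'b': 3
  'c': 2
  'd': 1
Maximum frequency: 3

3


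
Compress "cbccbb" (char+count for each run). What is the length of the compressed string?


Input: cbccbb
Runs:
  'c' x 1 => "c1"
  'b' x 1 => "b1"
  'c' x 2 => "c2"
  'b' x 2 => "b2"
Compressed: "c1b1c2b2"
Compressed length: 8

8


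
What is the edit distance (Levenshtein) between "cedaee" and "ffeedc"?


Computing edit distance: "cedaee" -> "ffeedc"
DP table:
           f    f    e    e    d    c
      0    1    2    3    4    5    6
  c   1    1    2    3    4    5    5
  e   2    2    2    2    3    4    5
  d   3    3    3    3    3    3    4
  a   4    4    4    4    4    4    4
  e   5    5    5    4    4    5    5
  e   6    6    6    5    4    5    6
Edit distance = dp[6][6] = 6

6


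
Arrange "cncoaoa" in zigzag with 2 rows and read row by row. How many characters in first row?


Zigzag "cncoaoa" into 2 rows:
Placing characters:
  'c' => row 0
  'n' => row 1
  'c' => row 0
  'o' => row 1
  'a' => row 0
  'o' => row 1
  'a' => row 0
Rows:
  Row 0: "ccaa"
  Row 1: "noo"
First row length: 4

4


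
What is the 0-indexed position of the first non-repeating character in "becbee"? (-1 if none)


Input: becbee
Character frequencies:
  'b': 2
  'c': 1
  'e': 3
Scanning left to right for freq == 1:
  Position 0 ('b'): freq=2, skip
  Position 1 ('e'): freq=3, skip
  Position 2 ('c'): unique! => answer = 2

2


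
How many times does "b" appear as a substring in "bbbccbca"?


Searching for "b" in "bbbccbca"
Scanning each position:
  Position 0: "b" => MATCH
  Position 1: "b" => MATCH
  Position 2: "b" => MATCH
  Position 3: "c" => no
  Position 4: "c" => no
  Position 5: "b" => MATCH
  Position 6: "c" => no
  Position 7: "a" => no
Total occurrences: 4

4


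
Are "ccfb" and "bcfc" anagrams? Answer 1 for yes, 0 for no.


Strings: "ccfb", "bcfc"
Sorted first:  bccf
Sorted second: bccf
Sorted forms match => anagrams

1


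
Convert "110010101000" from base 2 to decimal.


Input: "110010101000" in base 2
Positional expansion:
  Digit '1' (value 1) x 2^11 = 2048
  Digit '1' (value 1) x 2^10 = 1024
  Digit '0' (value 0) x 2^9 = 0
  Digit '0' (value 0) x 2^8 = 0
  Digit '1' (value 1) x 2^7 = 128
  Digit '0' (value 0) x 2^6 = 0
  Digit '1' (value 1) x 2^5 = 32
  Digit '0' (value 0) x 2^4 = 0
  Digit '1' (value 1) x 2^3 = 8
  Digit '0' (value 0) x 2^2 = 0
  Digit '0' (value 0) x 2^1 = 0
  Digit '0' (value 0) x 2^0 = 0
Sum = 3240

3240


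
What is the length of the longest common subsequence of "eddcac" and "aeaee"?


LCS of "eddcac" and "aeaee"
DP table:
           a    e    a    e    e
      0    0    0    0    0    0
  e   0    0    1    1    1    1
  d   0    0    1    1    1    1
  d   0    0    1    1    1    1
  c   0    0    1    1    1    1
  a   0    1    1    2    2    2
  c   0    1    1    2    2    2
LCS length = dp[6][5] = 2

2


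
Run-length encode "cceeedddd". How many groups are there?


Input: cceeedddd
Scanning for consecutive runs:
  Group 1: 'c' x 2 (positions 0-1)
  Group 2: 'e' x 3 (positions 2-4)
  Group 3: 'd' x 4 (positions 5-8)
Total groups: 3

3


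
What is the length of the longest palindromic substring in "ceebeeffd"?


Input: "ceebeeffd"
Checking substrings for palindromes:
  [1:6] "eebee" (len 5) => palindrome
  [2:5] "ebe" (len 3) => palindrome
  [1:3] "ee" (len 2) => palindrome
  [4:6] "ee" (len 2) => palindrome
  [6:8] "ff" (len 2) => palindrome
Longest palindromic substring: "eebee" with length 5

5


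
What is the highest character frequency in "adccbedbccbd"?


Input: adccbedbccbd
Character counts:
  'a': 1
  'b': 3
  'c': 4
  'd': 3
  'e': 1
Maximum frequency: 4

4


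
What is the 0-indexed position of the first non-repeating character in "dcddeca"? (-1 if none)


Input: dcddeca
Character frequencies:
  'a': 1
  'c': 2
  'd': 3
  'e': 1
Scanning left to right for freq == 1:
  Position 0 ('d'): freq=3, skip
  Position 1 ('c'): freq=2, skip
  Position 2 ('d'): freq=3, skip
  Position 3 ('d'): freq=3, skip
  Position 4 ('e'): unique! => answer = 4

4


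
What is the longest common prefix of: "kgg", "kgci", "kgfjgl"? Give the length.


Words: kgg, kgci, kgfjgl
  Position 0: all 'k' => match
  Position 1: all 'g' => match
  Position 2: ('g', 'c', 'f') => mismatch, stop
LCP = "kg" (length 2)

2


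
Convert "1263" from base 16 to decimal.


Input: "1263" in base 16
Positional expansion:
  Digit '1' (value 1) x 16^3 = 4096
  Digit '2' (value 2) x 16^2 = 512
  Digit '6' (value 6) x 16^1 = 96
  Digit '3' (value 3) x 16^0 = 3
Sum = 4707

4707


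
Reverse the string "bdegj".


Input: bdegj
Reading characters right to left:
  Position 4: 'j'
  Position 3: 'g'
  Position 2: 'e'
  Position 1: 'd'
  Position 0: 'b'
Reversed: jgedb

jgedb


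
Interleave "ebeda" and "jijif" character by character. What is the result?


Interleaving "ebeda" and "jijif":
  Position 0: 'e' from first, 'j' from second => "ej"
  Position 1: 'b' from first, 'i' from second => "bi"
  Position 2: 'e' from first, 'j' from second => "ej"
  Position 3: 'd' from first, 'i' from second => "di"
  Position 4: 'a' from first, 'f' from second => "af"
Result: ejbiejdiaf

ejbiejdiaf


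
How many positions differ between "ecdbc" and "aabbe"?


Comparing "ecdbc" and "aabbe" position by position:
  Position 0: 'e' vs 'a' => DIFFER
  Position 1: 'c' vs 'a' => DIFFER
  Position 2: 'd' vs 'b' => DIFFER
  Position 3: 'b' vs 'b' => same
  Position 4: 'c' vs 'e' => DIFFER
Positions that differ: 4

4


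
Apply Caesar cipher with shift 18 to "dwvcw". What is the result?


Caesar cipher: shift "dwvcw" by 18
  'd' (pos 3) + 18 = pos 21 = 'v'
  'w' (pos 22) + 18 = pos 14 = 'o'
  'v' (pos 21) + 18 = pos 13 = 'n'
  'c' (pos 2) + 18 = pos 20 = 'u'
  'w' (pos 22) + 18 = pos 14 = 'o'
Result: vonuo

vonuo


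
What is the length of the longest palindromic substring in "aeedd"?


Input: "aeedd"
Checking substrings for palindromes:
  [1:3] "ee" (len 2) => palindrome
  [3:5] "dd" (len 2) => palindrome
Longest palindromic substring: "ee" with length 2

2


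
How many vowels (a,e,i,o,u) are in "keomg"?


Input: keomg
Checking each character:
  'k' at position 0: consonant
  'e' at position 1: vowel (running total: 1)
  'o' at position 2: vowel (running total: 2)
  'm' at position 3: consonant
  'g' at position 4: consonant
Total vowels: 2

2


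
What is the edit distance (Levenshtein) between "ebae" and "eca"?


Computing edit distance: "ebae" -> "eca"
DP table:
           e    c    a
      0    1    2    3
  e   1    0    1    2
  b   2    1    1    2
  a   3    2    2    1
  e   4    3    3    2
Edit distance = dp[4][3] = 2

2


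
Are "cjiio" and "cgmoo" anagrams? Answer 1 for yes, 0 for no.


Strings: "cjiio", "cgmoo"
Sorted first:  ciijo
Sorted second: cgmoo
Differ at position 1: 'i' vs 'g' => not anagrams

0


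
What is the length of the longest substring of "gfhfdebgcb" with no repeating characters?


Input: "gfhfdebgcb"
Sliding window (track last position of each char):
  Position 0 ('g'): window [0,0] length 1 -- new best
  Position 1 ('f'): window [0,1] length 2 -- new best
  Position 2 ('h'): window [0,2] length 3 -- new best
  Position 3 ('f'): repeat (last at 1), move window start to 2
  Position 3 ('f'): window [2,3] length 2
  Position 4 ('d'): window [2,4] length 3
  Position 5 ('e'): window [2,5] length 4 -- new best
  Position 6 ('b'): window [2,6] length 5 -- new best
  Position 7 ('g'): window [2,7] length 6 -- new best
  Position 8 ('c'): window [2,8] length 7 -- new best
  Position 9 ('b'): repeat (last at 6), move window start to 7
  Position 9 ('b'): window [7,9] length 3
Longest substring with no repeats: "hfdebgc" with length 7

7


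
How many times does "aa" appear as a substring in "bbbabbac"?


Searching for "aa" in "bbbabbac"
Scanning each position:
  Position 0: "bb" => no
  Position 1: "bb" => no
  Position 2: "ba" => no
  Position 3: "ab" => no
  Position 4: "bb" => no
  Position 5: "ba" => no
  Position 6: "ac" => no
Total occurrences: 0

0


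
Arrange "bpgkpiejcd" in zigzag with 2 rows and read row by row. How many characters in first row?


Zigzag "bpgkpiejcd" into 2 rows:
Placing characters:
  'b' => row 0
  'p' => row 1
  'g' => row 0
  'k' => row 1
  'p' => row 0
  'i' => row 1
  'e' => row 0
  'j' => row 1
  'c' => row 0
  'd' => row 1
Rows:
  Row 0: "bgpec"
  Row 1: "pkijd"
First row length: 5

5


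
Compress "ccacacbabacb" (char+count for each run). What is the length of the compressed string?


Input: ccacacbabacb
Runs:
  'c' x 2 => "c2"
  'a' x 1 => "a1"
  'c' x 1 => "c1"
  'a' x 1 => "a1"
  'c' x 1 => "c1"
  'b' x 1 => "b1"
  'a' x 1 => "a1"
  'b' x 1 => "b1"
  'a' x 1 => "a1"
  'c' x 1 => "c1"
  'b' x 1 => "b1"
Compressed: "c2a1c1a1c1b1a1b1a1c1b1"
Compressed length: 22

22


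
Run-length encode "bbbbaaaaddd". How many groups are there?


Input: bbbbaaaaddd
Scanning for consecutive runs:
  Group 1: 'b' x 4 (positions 0-3)
  Group 2: 'a' x 4 (positions 4-7)
  Group 3: 'd' x 3 (positions 8-10)
Total groups: 3

3


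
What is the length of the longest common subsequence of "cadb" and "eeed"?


LCS of "cadb" and "eeed"
DP table:
           e    e    e    d
      0    0    0    0    0
  c   0    0    0    0    0
  a   0    0    0    0    0
  d   0    0    0    0    1
  b   0    0    0    0    1
LCS length = dp[4][4] = 1

1


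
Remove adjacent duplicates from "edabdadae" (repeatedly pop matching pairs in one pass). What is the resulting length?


Input: edabdadae
Stack-based adjacent duplicate removal:
  Read 'e': push. Stack: e
  Read 'd': push. Stack: ed
  Read 'a': push. Stack: eda
  Read 'b': push. Stack: edab
  Read 'd': push. Stack: edabd
  Read 'a': push. Stack: edabda
  Read 'd': push. Stack: edabdad
  Read 'a': push. Stack: edabdada
  Read 'e': push. Stack: edabdadae
Final stack: "edabdadae" (length 9)

9


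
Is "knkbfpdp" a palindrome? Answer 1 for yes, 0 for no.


Input: knkbfpdp
Reversed: pdpfbknk
  Compare pos 0 ('k') with pos 7 ('p'): MISMATCH
  Compare pos 1 ('n') with pos 6 ('d'): MISMATCH
  Compare pos 2 ('k') with pos 5 ('p'): MISMATCH
  Compare pos 3 ('b') with pos 4 ('f'): MISMATCH
Result: not a palindrome

0


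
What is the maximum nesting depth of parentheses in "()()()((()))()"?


Input: "()()()((()))()"
Tracking depth:
  Position 0 '(': depth becomes 1
  Position 1 ')': depth becomes 0
  Position 2 '(': depth becomes 1
  Position 3 ')': depth becomes 0
  Position 4 '(': depth becomes 1
  Position 5 ')': depth becomes 0
  Position 6 '(': depth becomes 1
  Position 7 '(': depth becomes 2
  Position 8 '(': depth becomes 3
  Position 9 ')': depth becomes 2
  Position 10 ')': depth becomes 1
  Position 11 ')': depth becomes 0
  Position 12 '(': depth becomes 1
  Position 13 ')': depth becomes 0
Maximum depth reached: 3

3


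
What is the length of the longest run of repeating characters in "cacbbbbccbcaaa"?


Input: "cacbbbbccbcaaa"
Scanning for longest run:
  Position 1 ('a'): new char, reset run to 1
  Position 2 ('c'): new char, reset run to 1
  Position 3 ('b'): new char, reset run to 1
  Position 4 ('b'): continues run of 'b', length=2
  Position 5 ('b'): continues run of 'b', length=3
  Position 6 ('b'): continues run of 'b', length=4
  Position 7 ('c'): new char, reset run to 1
  Position 8 ('c'): continues run of 'c', length=2
  Position 9 ('b'): new char, reset run to 1
  Position 10 ('c'): new char, reset run to 1
  Position 11 ('a'): new char, reset run to 1
  Position 12 ('a'): continues run of 'a', length=2
  Position 13 ('a'): continues run of 'a', length=3
Longest run: 'b' with length 4

4


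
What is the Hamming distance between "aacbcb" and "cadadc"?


Comparing "aacbcb" and "cadadc" position by position:
  Position 0: 'a' vs 'c' => differ
  Position 1: 'a' vs 'a' => same
  Position 2: 'c' vs 'd' => differ
  Position 3: 'b' vs 'a' => differ
  Position 4: 'c' vs 'd' => differ
  Position 5: 'b' vs 'c' => differ
Total differences (Hamming distance): 5

5


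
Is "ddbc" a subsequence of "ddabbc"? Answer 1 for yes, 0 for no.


Check if "ddbc" is a subsequence of "ddabbc"
Greedy scan:
  Position 0 ('d'): matches sub[0] = 'd'
  Position 1 ('d'): matches sub[1] = 'd'
  Position 2 ('a'): no match needed
  Position 3 ('b'): matches sub[2] = 'b'
  Position 4 ('b'): no match needed
  Position 5 ('c'): matches sub[3] = 'c'
All 4 characters matched => is a subsequence

1


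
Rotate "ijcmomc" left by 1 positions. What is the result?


Input: "ijcmomc", rotate left by 1
First 1 characters: "i"
Remaining characters: "jcmomc"
Concatenate remaining + first: "jcmomc" + "i" = "jcmomci"

jcmomci


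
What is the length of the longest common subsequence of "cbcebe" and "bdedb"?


LCS of "cbcebe" and "bdedb"
DP table:
           b    d    e    d    b
      0    0    0    0    0    0
  c   0    0    0    0    0    0
  b   0    1    1    1    1    1
  c   0    1    1    1    1    1
  e   0    1    1    2    2    2
  b   0    1    1    2    2    3
  e   0    1    1    2    2    3
LCS length = dp[6][5] = 3

3


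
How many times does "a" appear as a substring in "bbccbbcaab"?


Searching for "a" in "bbccbbcaab"
Scanning each position:
  Position 0: "b" => no
  Position 1: "b" => no
  Position 2: "c" => no
  Position 3: "c" => no
  Position 4: "b" => no
  Position 5: "b" => no
  Position 6: "c" => no
  Position 7: "a" => MATCH
  Position 8: "a" => MATCH
  Position 9: "b" => no
Total occurrences: 2

2


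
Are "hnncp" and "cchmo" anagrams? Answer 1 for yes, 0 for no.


Strings: "hnncp", "cchmo"
Sorted first:  chnnp
Sorted second: cchmo
Differ at position 1: 'h' vs 'c' => not anagrams

0


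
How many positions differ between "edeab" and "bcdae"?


Comparing "edeab" and "bcdae" position by position:
  Position 0: 'e' vs 'b' => DIFFER
  Position 1: 'd' vs 'c' => DIFFER
  Position 2: 'e' vs 'd' => DIFFER
  Position 3: 'a' vs 'a' => same
  Position 4: 'b' vs 'e' => DIFFER
Positions that differ: 4

4


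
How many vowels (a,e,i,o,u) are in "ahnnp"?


Input: ahnnp
Checking each character:
  'a' at position 0: vowel (running total: 1)
  'h' at position 1: consonant
  'n' at position 2: consonant
  'n' at position 3: consonant
  'p' at position 4: consonant
Total vowels: 1

1


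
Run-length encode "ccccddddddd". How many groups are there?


Input: ccccddddddd
Scanning for consecutive runs:
  Group 1: 'c' x 4 (positions 0-3)
  Group 2: 'd' x 7 (positions 4-10)
Total groups: 2

2


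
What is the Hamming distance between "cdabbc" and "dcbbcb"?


Comparing "cdabbc" and "dcbbcb" position by position:
  Position 0: 'c' vs 'd' => differ
  Position 1: 'd' vs 'c' => differ
  Position 2: 'a' vs 'b' => differ
  Position 3: 'b' vs 'b' => same
  Position 4: 'b' vs 'c' => differ
  Position 5: 'c' vs 'b' => differ
Total differences (Hamming distance): 5

5


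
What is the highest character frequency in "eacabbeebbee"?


Input: eacabbeebbee
Character counts:
  'a': 2
  'b': 4
  'c': 1
  'e': 5
Maximum frequency: 5

5


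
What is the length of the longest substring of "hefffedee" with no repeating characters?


Input: "hefffedee"
Sliding window (track last position of each char):
  Position 0 ('h'): window [0,0] length 1 -- new best
  Position 1 ('e'): window [0,1] length 2 -- new best
  Position 2 ('f'): window [0,2] length 3 -- new best
  Position 3 ('f'): repeat (last at 2), move window start to 3
  Position 3 ('f'): window [3,3] length 1
  Position 4 ('f'): repeat (last at 3), move window start to 4
  Position 4 ('f'): window [4,4] length 1
  Position 5 ('e'): window [4,5] length 2
  Position 6 ('d'): window [4,6] length 3
  Position 7 ('e'): repeat (last at 5), move window start to 6
  Position 7 ('e'): window [6,7] length 2
  Position 8 ('e'): repeat (last at 7), move window start to 8
  Position 8 ('e'): window [8,8] length 1
Longest substring with no repeats: "hef" with length 3

3


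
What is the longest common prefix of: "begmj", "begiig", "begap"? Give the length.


Words: begmj, begiig, begap
  Position 0: all 'b' => match
  Position 1: all 'e' => match
  Position 2: all 'g' => match
  Position 3: ('m', 'i', 'a') => mismatch, stop
LCP = "beg" (length 3)

3


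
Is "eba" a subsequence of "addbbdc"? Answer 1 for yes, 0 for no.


Check if "eba" is a subsequence of "addbbdc"
Greedy scan:
  Position 0 ('a'): no match needed
  Position 1 ('d'): no match needed
  Position 2 ('d'): no match needed
  Position 3 ('b'): no match needed
  Position 4 ('b'): no match needed
  Position 5 ('d'): no match needed
  Position 6 ('c'): no match needed
Only matched 0/3 characters => not a subsequence

0


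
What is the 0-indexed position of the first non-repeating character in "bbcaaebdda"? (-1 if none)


Input: bbcaaebdda
Character frequencies:
  'a': 3
  'b': 3
  'c': 1
  'd': 2
  'e': 1
Scanning left to right for freq == 1:
  Position 0 ('b'): freq=3, skip
  Position 1 ('b'): freq=3, skip
  Position 2 ('c'): unique! => answer = 2

2


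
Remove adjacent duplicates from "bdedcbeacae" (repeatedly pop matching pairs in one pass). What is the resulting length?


Input: bdedcbeacae
Stack-based adjacent duplicate removal:
  Read 'b': push. Stack: b
  Read 'd': push. Stack: bd
  Read 'e': push. Stack: bde
  Read 'd': push. Stack: bded
  Read 'c': push. Stack: bdedc
  Read 'b': push. Stack: bdedcb
  Read 'e': push. Stack: bdedcbe
  Read 'a': push. Stack: bdedcbea
  Read 'c': push. Stack: bdedcbeac
  Read 'a': push. Stack: bdedcbeaca
  Read 'e': push. Stack: bdedcbeacae
Final stack: "bdedcbeacae" (length 11)

11


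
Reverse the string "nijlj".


Input: nijlj
Reading characters right to left:
  Position 4: 'j'
  Position 3: 'l'
  Position 2: 'j'
  Position 1: 'i'
  Position 0: 'n'
Reversed: jljin

jljin


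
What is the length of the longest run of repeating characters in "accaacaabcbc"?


Input: "accaacaabcbc"
Scanning for longest run:
  Position 1 ('c'): new char, reset run to 1
  Position 2 ('c'): continues run of 'c', length=2
  Position 3 ('a'): new char, reset run to 1
  Position 4 ('a'): continues run of 'a', length=2
  Position 5 ('c'): new char, reset run to 1
  Position 6 ('a'): new char, reset run to 1
  Position 7 ('a'): continues run of 'a', length=2
  Position 8 ('b'): new char, reset run to 1
  Position 9 ('c'): new char, reset run to 1
  Position 10 ('b'): new char, reset run to 1
  Position 11 ('c'): new char, reset run to 1
Longest run: 'c' with length 2

2


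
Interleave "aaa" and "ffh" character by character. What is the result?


Interleaving "aaa" and "ffh":
  Position 0: 'a' from first, 'f' from second => "af"
  Position 1: 'a' from first, 'f' from second => "af"
  Position 2: 'a' from first, 'h' from second => "ah"
Result: afafah

afafah


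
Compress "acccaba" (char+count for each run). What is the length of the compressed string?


Input: acccaba
Runs:
  'a' x 1 => "a1"
  'c' x 3 => "c3"
  'a' x 1 => "a1"
  'b' x 1 => "b1"
  'a' x 1 => "a1"
Compressed: "a1c3a1b1a1"
Compressed length: 10

10


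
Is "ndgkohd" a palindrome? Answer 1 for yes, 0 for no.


Input: ndgkohd
Reversed: dhokgdn
  Compare pos 0 ('n') with pos 6 ('d'): MISMATCH
  Compare pos 1 ('d') with pos 5 ('h'): MISMATCH
  Compare pos 2 ('g') with pos 4 ('o'): MISMATCH
Result: not a palindrome

0


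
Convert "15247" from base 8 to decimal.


Input: "15247" in base 8
Positional expansion:
  Digit '1' (value 1) x 8^4 = 4096
  Digit '5' (value 5) x 8^3 = 2560
  Digit '2' (value 2) x 8^2 = 128
  Digit '4' (value 4) x 8^1 = 32
  Digit '7' (value 7) x 8^0 = 7
Sum = 6823

6823


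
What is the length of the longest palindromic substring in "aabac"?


Input: "aabac"
Checking substrings for palindromes:
  [1:4] "aba" (len 3) => palindrome
  [0:2] "aa" (len 2) => palindrome
Longest palindromic substring: "aba" with length 3

3


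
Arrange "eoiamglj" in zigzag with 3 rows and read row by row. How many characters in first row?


Zigzag "eoiamglj" into 3 rows:
Placing characters:
  'e' => row 0
  'o' => row 1
  'i' => row 2
  'a' => row 1
  'm' => row 0
  'g' => row 1
  'l' => row 2
  'j' => row 1
Rows:
  Row 0: "em"
  Row 1: "oagj"
  Row 2: "il"
First row length: 2

2


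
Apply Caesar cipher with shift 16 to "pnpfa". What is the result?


Caesar cipher: shift "pnpfa" by 16
  'p' (pos 15) + 16 = pos 5 = 'f'
  'n' (pos 13) + 16 = pos 3 = 'd'
  'p' (pos 15) + 16 = pos 5 = 'f'
  'f' (pos 5) + 16 = pos 21 = 'v'
  'a' (pos 0) + 16 = pos 16 = 'q'
Result: fdfvq

fdfvq


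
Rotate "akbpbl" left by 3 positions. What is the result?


Input: "akbpbl", rotate left by 3
First 3 characters: "akb"
Remaining characters: "pbl"
Concatenate remaining + first: "pbl" + "akb" = "pblakb"

pblakb


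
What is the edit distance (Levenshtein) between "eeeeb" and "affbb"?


Computing edit distance: "eeeeb" -> "affbb"
DP table:
           a    f    f    b    b
      0    1    2    3    4    5
  e   1    1    2    3    4    5
  e   2    2    2    3    4    5
  e   3    3    3    3    4    5
  e   4    4    4    4    4    5
  b   5    5    5    5    4    4
Edit distance = dp[5][5] = 4

4


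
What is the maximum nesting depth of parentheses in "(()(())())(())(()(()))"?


Input: "(()(())())(())(()(()))"
Tracking depth:
  Position 0 '(': depth becomes 1
  Position 1 '(': depth becomes 2
  Position 2 ')': depth becomes 1
  Position 3 '(': depth becomes 2
  Position 4 '(': depth becomes 3
  Position 5 ')': depth becomes 2
  Position 6 ')': depth becomes 1
  Position 7 '(': depth becomes 2
  Position 8 ')': depth becomes 1
  Position 9 ')': depth becomes 0
  Position 10 '(': depth becomes 1
  Position 11 '(': depth becomes 2
  Position 12 ')': depth becomes 1
  Position 13 ')': depth becomes 0
  Position 14 '(': depth becomes 1
  Position 15 '(': depth becomes 2
  Position 16 ')': depth becomes 1
  Position 17 '(': depth becomes 2
  Position 18 '(': depth becomes 3
  Position 19 ')': depth becomes 2
  Position 20 ')': depth becomes 1
  Position 21 ')': depth becomes 0
Maximum depth reached: 3

3


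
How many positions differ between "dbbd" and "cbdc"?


Comparing "dbbd" and "cbdc" position by position:
  Position 0: 'd' vs 'c' => DIFFER
  Position 1: 'b' vs 'b' => same
  Position 2: 'b' vs 'd' => DIFFER
  Position 3: 'd' vs 'c' => DIFFER
Positions that differ: 3

3


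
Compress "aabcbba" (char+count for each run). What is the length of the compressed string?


Input: aabcbba
Runs:
  'a' x 2 => "a2"
  'b' x 1 => "b1"
  'c' x 1 => "c1"
  'b' x 2 => "b2"
  'a' x 1 => "a1"
Compressed: "a2b1c1b2a1"
Compressed length: 10

10


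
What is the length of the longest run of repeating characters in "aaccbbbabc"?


Input: "aaccbbbabc"
Scanning for longest run:
  Position 1 ('a'): continues run of 'a', length=2
  Position 2 ('c'): new char, reset run to 1
  Position 3 ('c'): continues run of 'c', length=2
  Position 4 ('b'): new char, reset run to 1
  Position 5 ('b'): continues run of 'b', length=2
  Position 6 ('b'): continues run of 'b', length=3
  Position 7 ('a'): new char, reset run to 1
  Position 8 ('b'): new char, reset run to 1
  Position 9 ('c'): new char, reset run to 1
Longest run: 'b' with length 3

3


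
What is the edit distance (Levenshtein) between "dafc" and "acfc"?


Computing edit distance: "dafc" -> "acfc"
DP table:
           a    c    f    c
      0    1    2    3    4
  d   1    1    2    3    4
  a   2    1    2    3    4
  f   3    2    2    2    3
  c   4    3    2    3    2
Edit distance = dp[4][4] = 2

2


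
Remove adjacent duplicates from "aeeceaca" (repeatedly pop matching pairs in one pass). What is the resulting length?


Input: aeeceaca
Stack-based adjacent duplicate removal:
  Read 'a': push. Stack: a
  Read 'e': push. Stack: ae
  Read 'e': matches stack top 'e' => pop. Stack: a
  Read 'c': push. Stack: ac
  Read 'e': push. Stack: ace
  Read 'a': push. Stack: acea
  Read 'c': push. Stack: aceac
  Read 'a': push. Stack: aceaca
Final stack: "aceaca" (length 6)

6


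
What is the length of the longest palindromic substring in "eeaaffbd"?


Input: "eeaaffbd"
Checking substrings for palindromes:
  [0:2] "ee" (len 2) => palindrome
  [2:4] "aa" (len 2) => palindrome
  [4:6] "ff" (len 2) => palindrome
Longest palindromic substring: "ee" with length 2

2


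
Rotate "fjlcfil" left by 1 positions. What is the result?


Input: "fjlcfil", rotate left by 1
First 1 characters: "f"
Remaining characters: "jlcfil"
Concatenate remaining + first: "jlcfil" + "f" = "jlcfilf"

jlcfilf


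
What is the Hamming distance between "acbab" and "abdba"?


Comparing "acbab" and "abdba" position by position:
  Position 0: 'a' vs 'a' => same
  Position 1: 'c' vs 'b' => differ
  Position 2: 'b' vs 'd' => differ
  Position 3: 'a' vs 'b' => differ
  Position 4: 'b' vs 'a' => differ
Total differences (Hamming distance): 4

4


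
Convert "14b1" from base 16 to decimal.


Input: "14b1" in base 16
Positional expansion:
  Digit '1' (value 1) x 16^3 = 4096
  Digit '4' (value 4) x 16^2 = 1024
  Digit 'b' (value 11) x 16^1 = 176
  Digit '1' (value 1) x 16^0 = 1
Sum = 5297

5297


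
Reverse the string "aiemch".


Input: aiemch
Reading characters right to left:
  Position 5: 'h'
  Position 4: 'c'
  Position 3: 'm'
  Position 2: 'e'
  Position 1: 'i'
  Position 0: 'a'
Reversed: hcmeia

hcmeia


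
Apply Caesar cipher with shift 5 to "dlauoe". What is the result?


Caesar cipher: shift "dlauoe" by 5
  'd' (pos 3) + 5 = pos 8 = 'i'
  'l' (pos 11) + 5 = pos 16 = 'q'
  'a' (pos 0) + 5 = pos 5 = 'f'
  'u' (pos 20) + 5 = pos 25 = 'z'
  'o' (pos 14) + 5 = pos 19 = 't'
  'e' (pos 4) + 5 = pos 9 = 'j'
Result: iqfztj

iqfztj


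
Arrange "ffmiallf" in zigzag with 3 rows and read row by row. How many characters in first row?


Zigzag "ffmiallf" into 3 rows:
Placing characters:
  'f' => row 0
  'f' => row 1
  'm' => row 2
  'i' => row 1
  'a' => row 0
  'l' => row 1
  'l' => row 2
  'f' => row 1
Rows:
  Row 0: "fa"
  Row 1: "filf"
  Row 2: "ml"
First row length: 2

2


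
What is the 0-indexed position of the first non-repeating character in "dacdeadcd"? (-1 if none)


Input: dacdeadcd
Character frequencies:
  'a': 2
  'c': 2
  'd': 4
  'e': 1
Scanning left to right for freq == 1:
  Position 0 ('d'): freq=4, skip
  Position 1 ('a'): freq=2, skip
  Position 2 ('c'): freq=2, skip
  Position 3 ('d'): freq=4, skip
  Position 4 ('e'): unique! => answer = 4

4


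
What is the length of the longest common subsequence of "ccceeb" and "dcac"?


LCS of "ccceeb" and "dcac"
DP table:
           d    c    a    c
      0    0    0    0    0
  c   0    0    1    1    1
  c   0    0    1    1    2
  c   0    0    1    1    2
  e   0    0    1    1    2
  e   0    0    1    1    2
  b   0    0    1    1    2
LCS length = dp[6][4] = 2

2


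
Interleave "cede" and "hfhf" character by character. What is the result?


Interleaving "cede" and "hfhf":
  Position 0: 'c' from first, 'h' from second => "ch"
  Position 1: 'e' from first, 'f' from second => "ef"
  Position 2: 'd' from first, 'h' from second => "dh"
  Position 3: 'e' from first, 'f' from second => "ef"
Result: chefdhef

chefdhef


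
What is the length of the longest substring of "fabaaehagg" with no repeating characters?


Input: "fabaaehagg"
Sliding window (track last position of each char):
  Position 0 ('f'): window [0,0] length 1 -- new best
  Position 1 ('a'): window [0,1] length 2 -- new best
  Position 2 ('b'): window [0,2] length 3 -- new best
  Position 3 ('a'): repeat (last at 1), move window start to 2
  Position 3 ('a'): window [2,3] length 2
  Position 4 ('a'): repeat (last at 3), move window start to 4
  Position 4 ('a'): window [4,4] length 1
  Position 5 ('e'): window [4,5] length 2
  Position 6 ('h'): window [4,6] length 3
  Position 7 ('a'): repeat (last at 4), move window start to 5
  Position 7 ('a'): window [5,7] length 3
  Position 8 ('g'): window [5,8] length 4 -- new best
  Position 9 ('g'): repeat (last at 8), move window start to 9
  Position 9 ('g'): window [9,9] length 1
Longest substring with no repeats: "ehag" with length 4

4


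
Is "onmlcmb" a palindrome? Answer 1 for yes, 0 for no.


Input: onmlcmb
Reversed: bmclmno
  Compare pos 0 ('o') with pos 6 ('b'): MISMATCH
  Compare pos 1 ('n') with pos 5 ('m'): MISMATCH
  Compare pos 2 ('m') with pos 4 ('c'): MISMATCH
Result: not a palindrome

0


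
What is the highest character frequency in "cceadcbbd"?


Input: cceadcbbd
Character counts:
  'a': 1
  'b': 2
  'c': 3
  'd': 2
  'e': 1
Maximum frequency: 3

3


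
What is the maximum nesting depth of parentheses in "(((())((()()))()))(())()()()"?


Input: "(((())((()()))()))(())()()()"
Tracking depth:
  Position 0 '(': depth becomes 1
  Position 1 '(': depth becomes 2
  Position 2 '(': depth becomes 3
  Position 3 '(': depth becomes 4
  Position 4 ')': depth becomes 3
  Position 5 ')': depth becomes 2
  Position 6 '(': depth becomes 3
  Position 7 '(': depth becomes 4
  Position 8 '(': depth becomes 5
  Position 9 ')': depth becomes 4
  Position 10 '(': depth becomes 5
  Position 11 ')': depth becomes 4
  Position 12 ')': depth becomes 3
  Position 13 ')': depth becomes 2
  Position 14 '(': depth becomes 3
  Position 15 ')': depth becomes 2
  Position 16 ')': depth becomes 1
  Position 17 ')': depth becomes 0
  Position 18 '(': depth becomes 1
  Position 19 '(': depth becomes 2
  Position 20 ')': depth becomes 1
  Position 21 ')': depth becomes 0
  Position 22 '(': depth becomes 1
  Position 23 ')': depth becomes 0
  Position 24 '(': depth becomes 1
  Position 25 ')': depth becomes 0
  Position 26 '(': depth becomes 1
  Position 27 ')': depth becomes 0
Maximum depth reached: 5

5


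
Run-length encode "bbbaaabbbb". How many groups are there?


Input: bbbaaabbbb
Scanning for consecutive runs:
  Group 1: 'b' x 3 (positions 0-2)
  Group 2: 'a' x 3 (positions 3-5)
  Group 3: 'b' x 4 (positions 6-9)
Total groups: 3

3


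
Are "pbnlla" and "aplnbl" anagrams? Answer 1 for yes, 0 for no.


Strings: "pbnlla", "aplnbl"
Sorted first:  abllnp
Sorted second: abllnp
Sorted forms match => anagrams

1


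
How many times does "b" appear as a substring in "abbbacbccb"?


Searching for "b" in "abbbacbccb"
Scanning each position:
  Position 0: "a" => no
  Position 1: "b" => MATCH
  Position 2: "b" => MATCH
  Position 3: "b" => MATCH
  Position 4: "a" => no
  Position 5: "c" => no
  Position 6: "b" => MATCH
  Position 7: "c" => no
  Position 8: "c" => no
  Position 9: "b" => MATCH
Total occurrences: 5

5


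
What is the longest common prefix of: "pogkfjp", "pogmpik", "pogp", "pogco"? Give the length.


Words: pogkfjp, pogmpik, pogp, pogco
  Position 0: all 'p' => match
  Position 1: all 'o' => match
  Position 2: all 'g' => match
  Position 3: ('k', 'm', 'p', 'c') => mismatch, stop
LCP = "pog" (length 3)

3


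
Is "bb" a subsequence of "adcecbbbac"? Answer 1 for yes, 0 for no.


Check if "bb" is a subsequence of "adcecbbbac"
Greedy scan:
  Position 0 ('a'): no match needed
  Position 1 ('d'): no match needed
  Position 2 ('c'): no match needed
  Position 3 ('e'): no match needed
  Position 4 ('c'): no match needed
  Position 5 ('b'): matches sub[0] = 'b'
  Position 6 ('b'): matches sub[1] = 'b'
  Position 7 ('b'): no match needed
  Position 8 ('a'): no match needed
  Position 9 ('c'): no match needed
All 2 characters matched => is a subsequence

1


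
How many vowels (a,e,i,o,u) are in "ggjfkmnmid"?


Input: ggjfkmnmid
Checking each character:
  'g' at position 0: consonant
  'g' at position 1: consonant
  'j' at position 2: consonant
  'f' at position 3: consonant
  'k' at position 4: consonant
  'm' at position 5: consonant
  'n' at position 6: consonant
  'm' at position 7: consonant
  'i' at position 8: vowel (running total: 1)
  'd' at position 9: consonant
Total vowels: 1

1


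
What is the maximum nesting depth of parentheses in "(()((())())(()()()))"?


Input: "(()((())())(()()()))"
Tracking depth:
  Position 0 '(': depth becomes 1
  Position 1 '(': depth becomes 2
  Position 2 ')': depth becomes 1
  Position 3 '(': depth becomes 2
  Position 4 '(': depth becomes 3
  Position 5 '(': depth becomes 4
  Position 6 ')': depth becomes 3
  Position 7 ')': depth becomes 2
  Position 8 '(': depth becomes 3
  Position 9 ')': depth becomes 2
  Position 10 ')': depth becomes 1
  Position 11 '(': depth becomes 2
  Position 12 '(': depth becomes 3
  Position 13 ')': depth becomes 2
  Position 14 '(': depth becomes 3
  Position 15 ')': depth becomes 2
  Position 16 '(': depth becomes 3
  Position 17 ')': depth becomes 2
  Position 18 ')': depth becomes 1
  Position 19 ')': depth becomes 0
Maximum depth reached: 4

4


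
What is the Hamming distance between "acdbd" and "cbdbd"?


Comparing "acdbd" and "cbdbd" position by position:
  Position 0: 'a' vs 'c' => differ
  Position 1: 'c' vs 'b' => differ
  Position 2: 'd' vs 'd' => same
  Position 3: 'b' vs 'b' => same
  Position 4: 'd' vs 'd' => same
Total differences (Hamming distance): 2

2


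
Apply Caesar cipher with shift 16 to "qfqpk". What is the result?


Caesar cipher: shift "qfqpk" by 16
  'q' (pos 16) + 16 = pos 6 = 'g'
  'f' (pos 5) + 16 = pos 21 = 'v'
  'q' (pos 16) + 16 = pos 6 = 'g'
  'p' (pos 15) + 16 = pos 5 = 'f'
  'k' (pos 10) + 16 = pos 0 = 'a'
Result: gvgfa

gvgfa


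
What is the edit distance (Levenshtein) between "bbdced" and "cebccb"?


Computing edit distance: "bbdced" -> "cebccb"
DP table:
           c    e    b    c    c    b
      0    1    2    3    4    5    6
  b   1    1    2    2    3    4    5
  b   2    2    2    2    3    4    4
  d   3    3    3    3    3    4    5
  c   4    3    4    4    3    3    4
  e   5    4    3    4    4    4    4
  d   6    5    4    4    5    5    5
Edit distance = dp[6][6] = 5

5


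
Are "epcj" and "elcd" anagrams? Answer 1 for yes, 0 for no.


Strings: "epcj", "elcd"
Sorted first:  cejp
Sorted second: cdel
Differ at position 1: 'e' vs 'd' => not anagrams

0


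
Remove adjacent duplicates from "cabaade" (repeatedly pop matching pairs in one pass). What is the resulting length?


Input: cabaade
Stack-based adjacent duplicate removal:
  Read 'c': push. Stack: c
  Read 'a': push. Stack: ca
  Read 'b': push. Stack: cab
  Read 'a': push. Stack: caba
  Read 'a': matches stack top 'a' => pop. Stack: cab
  Read 'd': push. Stack: cabd
  Read 'e': push. Stack: cabde
Final stack: "cabde" (length 5)

5


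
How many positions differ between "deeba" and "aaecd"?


Comparing "deeba" and "aaecd" position by position:
  Position 0: 'd' vs 'a' => DIFFER
  Position 1: 'e' vs 'a' => DIFFER
  Position 2: 'e' vs 'e' => same
  Position 3: 'b' vs 'c' => DIFFER
  Position 4: 'a' vs 'd' => DIFFER
Positions that differ: 4

4


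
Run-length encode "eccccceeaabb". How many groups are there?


Input: eccccceeaabb
Scanning for consecutive runs:
  Group 1: 'e' x 1 (positions 0-0)
  Group 2: 'c' x 5 (positions 1-5)
  Group 3: 'e' x 2 (positions 6-7)
  Group 4: 'a' x 2 (positions 8-9)
  Group 5: 'b' x 2 (positions 10-11)
Total groups: 5

5


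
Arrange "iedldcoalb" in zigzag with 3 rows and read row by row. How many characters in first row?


Zigzag "iedldcoalb" into 3 rows:
Placing characters:
  'i' => row 0
  'e' => row 1
  'd' => row 2
  'l' => row 1
  'd' => row 0
  'c' => row 1
  'o' => row 2
  'a' => row 1
  'l' => row 0
  'b' => row 1
Rows:
  Row 0: "idl"
  Row 1: "elcab"
  Row 2: "do"
First row length: 3

3


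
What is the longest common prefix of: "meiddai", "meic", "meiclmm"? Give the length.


Words: meiddai, meic, meiclmm
  Position 0: all 'm' => match
  Position 1: all 'e' => match
  Position 2: all 'i' => match
  Position 3: ('d', 'c', 'c') => mismatch, stop
LCP = "mei" (length 3)

3


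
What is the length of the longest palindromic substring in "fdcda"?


Input: "fdcda"
Checking substrings for palindromes:
  [1:4] "dcd" (len 3) => palindrome
Longest palindromic substring: "dcd" with length 3

3


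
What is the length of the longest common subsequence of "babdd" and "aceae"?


LCS of "babdd" and "aceae"
DP table:
           a    c    e    a    e
      0    0    0    0    0    0
  b   0    0    0    0    0    0
  a   0    1    1    1    1    1
  b   0    1    1    1    1    1
  d   0    1    1    1    1    1
  d   0    1    1    1    1    1
LCS length = dp[5][5] = 1

1


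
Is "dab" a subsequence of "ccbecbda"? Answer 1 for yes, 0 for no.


Check if "dab" is a subsequence of "ccbecbda"
Greedy scan:
  Position 0 ('c'): no match needed
  Position 1 ('c'): no match needed
  Position 2 ('b'): no match needed
  Position 3 ('e'): no match needed
  Position 4 ('c'): no match needed
  Position 5 ('b'): no match needed
  Position 6 ('d'): matches sub[0] = 'd'
  Position 7 ('a'): matches sub[1] = 'a'
Only matched 2/3 characters => not a subsequence

0


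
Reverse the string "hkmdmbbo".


Input: hkmdmbbo
Reading characters right to left:
  Position 7: 'o'
  Position 6: 'b'
  Position 5: 'b'
  Position 4: 'm'
  Position 3: 'd'
  Position 2: 'm'
  Position 1: 'k'
  Position 0: 'h'
Reversed: obbmdmkh

obbmdmkh


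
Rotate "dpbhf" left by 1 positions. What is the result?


Input: "dpbhf", rotate left by 1
First 1 characters: "d"
Remaining characters: "pbhf"
Concatenate remaining + first: "pbhf" + "d" = "pbhfd"

pbhfd


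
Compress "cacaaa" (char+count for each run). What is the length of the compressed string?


Input: cacaaa
Runs:
  'c' x 1 => "c1"
  'a' x 1 => "a1"
  'c' x 1 => "c1"
  'a' x 3 => "a3"
Compressed: "c1a1c1a3"
Compressed length: 8

8
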